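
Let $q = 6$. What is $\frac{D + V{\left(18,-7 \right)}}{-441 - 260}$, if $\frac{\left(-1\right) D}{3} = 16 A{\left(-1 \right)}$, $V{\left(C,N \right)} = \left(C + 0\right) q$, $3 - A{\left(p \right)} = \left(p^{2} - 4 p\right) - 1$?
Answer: $- \frac{156}{701} \approx -0.22254$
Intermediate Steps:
$A{\left(p \right)} = 4 - p^{2} + 4 p$ ($A{\left(p \right)} = 3 - \left(\left(p^{2} - 4 p\right) - 1\right) = 3 - \left(-1 + p^{2} - 4 p\right) = 3 + \left(1 - p^{2} + 4 p\right) = 4 - p^{2} + 4 p$)
$V{\left(C,N \right)} = 6 C$ ($V{\left(C,N \right)} = \left(C + 0\right) 6 = C 6 = 6 C$)
$D = 48$ ($D = - 3 \cdot 16 \left(4 - \left(-1\right)^{2} + 4 \left(-1\right)\right) = - 3 \cdot 16 \left(4 - 1 - 4\right) = - 3 \cdot 16 \left(-1\right) = \left(-3\right) \left(-16\right) = 48$)
$\frac{D + V{\left(18,-7 \right)}}{-441 - 260} = \frac{48 + 6 \cdot 18}{-441 - 260} = \frac{48 + 108}{-701} = 156 \left(- \frac{1}{701}\right) = - \frac{156}{701}$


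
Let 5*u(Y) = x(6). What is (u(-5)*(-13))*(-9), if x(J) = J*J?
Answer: 4212/5 ≈ 842.40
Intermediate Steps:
x(J) = J**2
u(Y) = 36/5 (u(Y) = (1/5)*6**2 = (1/5)*36 = 36/5)
(u(-5)*(-13))*(-9) = ((36/5)*(-13))*(-9) = -468/5*(-9) = 4212/5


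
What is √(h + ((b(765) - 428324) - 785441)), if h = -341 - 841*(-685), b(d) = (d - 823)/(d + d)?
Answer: I*√41487317990/255 ≈ 798.76*I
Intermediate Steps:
b(d) = (-823 + d)/(2*d) (b(d) = (-823 + d)/((2*d)) = (-823 + d)*(1/(2*d)) = (-823 + d)/(2*d))
h = 575744 (h = -341 + 576085 = 575744)
√(h + ((b(765) - 428324) - 785441)) = √(575744 + (((½)*(-823 + 765)/765 - 428324) - 785441)) = √(575744 + (((½)*(1/765)*(-58) - 428324) - 785441)) = √(575744 + ((-29/765 - 428324) - 785441)) = √(575744 + (-327667889/765 - 785441)) = √(575744 - 928530254/765) = √(-488086094/765) = I*√41487317990/255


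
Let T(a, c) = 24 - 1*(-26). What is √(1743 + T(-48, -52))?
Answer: √1793 ≈ 42.344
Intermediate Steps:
T(a, c) = 50 (T(a, c) = 24 + 26 = 50)
√(1743 + T(-48, -52)) = √(1743 + 50) = √1793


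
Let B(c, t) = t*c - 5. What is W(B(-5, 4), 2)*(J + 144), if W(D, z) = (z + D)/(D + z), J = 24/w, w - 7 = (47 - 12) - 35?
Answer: 1032/7 ≈ 147.43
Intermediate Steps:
w = 7 (w = 7 + ((47 - 12) - 35) = 7 + (35 - 35) = 7 + 0 = 7)
B(c, t) = -5 + c*t (B(c, t) = c*t - 5 = -5 + c*t)
J = 24/7 ≈ 3.4286
W(D, z) = 1 (W(D, z) = (D + z)/(D + z) = 1)
W(B(-5, 4), 2)*(J + 144) = 1*(24/7 + 144) = 1*(1032/7) = 1032/7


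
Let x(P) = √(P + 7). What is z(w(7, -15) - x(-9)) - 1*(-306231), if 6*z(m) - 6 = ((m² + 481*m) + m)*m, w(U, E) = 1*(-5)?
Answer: 1848383/6 + 4747*I*√2/6 ≈ 3.0806e+5 + 1118.9*I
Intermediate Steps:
w(U, E) = -5
x(P) = √(7 + P)
z(m) = 1 + m*(m² + 482*m)/6 (z(m) = 1 + (((m² + 481*m) + m)*m)/6 = 1 + ((m² + 482*m)*m)/6 = 1 + (m*(m² + 482*m))/6 = 1 + m*(m² + 482*m)/6)
z(w(7, -15) - x(-9)) - 1*(-306231) = (1 + (-5 - √(7 - 9))³/6 + 241*(-5 - √(7 - 9))²/3) - 1*(-306231) = (1 + (-5 - √(-2))³/6 + 241*(-5 - √(-2))²/3) + 306231 = (1 + (-5 - I*√2)³/6 + 241*(-5 - I*√2)²/3) + 306231 = 306232 + (-5 - I*√2)³/6 + 241*(-5 - I*√2)²/3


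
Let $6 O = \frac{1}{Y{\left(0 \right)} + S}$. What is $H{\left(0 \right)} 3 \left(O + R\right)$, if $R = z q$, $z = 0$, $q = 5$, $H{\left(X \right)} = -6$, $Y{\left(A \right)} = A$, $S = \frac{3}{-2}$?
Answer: $2$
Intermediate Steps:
$S = - \frac{3}{2}$ ($S = 3 \left(- \frac{1}{2}\right) = - \frac{3}{2} \approx -1.5$)
$O = - \frac{1}{9}$ ($O = \frac{1}{6 \left(0 - \frac{3}{2}\right)} = \frac{1}{6 \left(- \frac{3}{2}\right)} = \frac{1}{6} \left(- \frac{2}{3}\right) = - \frac{1}{9} \approx -0.11111$)
$R = 0$ ($R = 0 \cdot 5 = 0$)
$H{\left(0 \right)} 3 \left(O + R\right) = - 6 \cdot 3 \left(- \frac{1}{9} + 0\right) = - 6 \cdot 3 \left(- \frac{1}{9}\right) = \left(-6\right) \left(- \frac{1}{3}\right) = 2$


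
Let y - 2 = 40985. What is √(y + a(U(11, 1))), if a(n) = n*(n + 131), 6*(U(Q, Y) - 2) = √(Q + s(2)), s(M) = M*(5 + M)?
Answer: √1489183/6 ≈ 203.39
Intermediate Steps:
U(Q, Y) = 2 + √(14 + Q)/6 (U(Q, Y) = 2 + √(Q + 2*(5 + 2))/6 = 2 + √(Q + 2*7)/6 = 2 + √(Q + 14)/6 = 2 + √(14 + Q)/6)
a(n) = n*(131 + n)
y = 40987 (y = 2 + 40985 = 40987)
√(y + a(U(11, 1))) = √(40987 + (2 + √(14 + 11)/6)*(131 + (2 + √(14 + 11)/6))) = √(40987 + (2 + √25/6)*(131 + (2 + √25/6))) = √(40987 + (2 + (⅙)*5)*(131 + (2 + (⅙)*5))) = √(40987 + (2 + ⅚)*(131 + (2 + ⅚))) = √(40987 + 17*(131 + 17/6)/6) = √(40987 + (17/6)*(803/6)) = √(40987 + 13651/36) = √(1489183/36) = √1489183/6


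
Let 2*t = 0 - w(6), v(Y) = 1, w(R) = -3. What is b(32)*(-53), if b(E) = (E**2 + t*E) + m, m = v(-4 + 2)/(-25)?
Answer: -1420347/25 ≈ -56814.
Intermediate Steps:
m = -1/25 (m = 1/(-25) = 1*(-1/25) = -1/25 ≈ -0.040000)
t = 3/2 (t = (0 - 1*(-3))/2 = (0 + 3)/2 = (1/2)*3 = 3/2 ≈ 1.5000)
b(E) = -1/25 + E**2 + 3*E/2 (b(E) = (E**2 + 3*E/2) - 1/25 = -1/25 + E**2 + 3*E/2)
b(32)*(-53) = (-1/25 + 32**2 + (3/2)*32)*(-53) = (-1/25 + 1024 + 48)*(-53) = (26799/25)*(-53) = -1420347/25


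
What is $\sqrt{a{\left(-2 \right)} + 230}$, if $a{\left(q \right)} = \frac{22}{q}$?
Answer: $\sqrt{219} \approx 14.799$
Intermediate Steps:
$\sqrt{a{\left(-2 \right)} + 230} = \sqrt{\frac{22}{-2} + 230} = \sqrt{22 \left(- \frac{1}{2}\right) + 230} = \sqrt{-11 + 230} = \sqrt{219}$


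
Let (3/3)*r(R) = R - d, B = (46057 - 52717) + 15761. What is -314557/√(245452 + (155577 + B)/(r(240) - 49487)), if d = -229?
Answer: -314557*√147438809167061/6015700729 ≈ -634.92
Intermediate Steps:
B = 9101 (B = -6660 + 15761 = 9101)
r(R) = 229 + R (r(R) = R - 1*(-229) = R + 229 = 229 + R)
-314557/√(245452 + (155577 + B)/(r(240) - 49487)) = -314557/√(245452 + (155577 + 9101)/((229 + 240) - 49487)) = -314557/√(245452 + 164678/(469 - 49487)) = -314557/√(245452 + 164678/(-49018)) = -314557/√(245452 + 164678*(-1/49018)) = -314557/√(245452 - 82339/24509) = -314557*√147438809167061/6015700729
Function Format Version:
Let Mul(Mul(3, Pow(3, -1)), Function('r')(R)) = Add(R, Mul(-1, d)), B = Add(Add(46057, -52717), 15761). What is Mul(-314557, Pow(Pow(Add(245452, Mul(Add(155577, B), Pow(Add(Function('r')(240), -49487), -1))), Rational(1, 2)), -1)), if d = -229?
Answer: Mul(Rational(-314557, 6015700729), Pow(147438809167061, Rational(1, 2))) ≈ -634.92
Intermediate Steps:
B = 9101 (B = Add(-6660, 15761) = 9101)
Function('r')(R) = Add(229, R) (Function('r')(R) = Add(R, Mul(-1, -229)) = Add(R, 229) = Add(229, R))
Mul(-314557, Pow(Pow(Add(245452, Mul(Add(155577, B), Pow(Add(Function('r')(240), -49487), -1))), Rational(1, 2)), -1)) = Mul(-314557, Pow(Pow(Add(245452, Mul(Add(155577, 9101), Pow(Add(Add(229, 240), -49487), -1))), Rational(1, 2)), -1)) = Mul(-314557, Pow(Pow(Add(245452, Mul(164678, Pow(Add(469, -49487), -1))), Rational(1, 2)), -1)) = Mul(-314557, Pow(Pow(Add(245452, Mul(164678, Pow(-49018, -1))), Rational(1, 2)), -1)) = Mul(-314557, Pow(Pow(Add(245452, Mul(164678, Rational(-1, 49018))), Rational(1, 2)), -1)) = Mul(-314557, Pow(Pow(Add(245452, Rational(-82339, 24509)), Rational(1, 2)), -1)) = Mul(-314557, Pow(Pow(Rational(6015700729, 24509), Rational(1, 2)), -1)) = Mul(-314557, Pow(Mul(Rational(1, 24509), Pow(147438809167061, Rational(1, 2))), -1)) = Mul(-314557, Mul(Rational(1, 6015700729), Pow(147438809167061, Rational(1, 2)))) = Mul(Rational(-314557, 6015700729), Pow(147438809167061, Rational(1, 2)))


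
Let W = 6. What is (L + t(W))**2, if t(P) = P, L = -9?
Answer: 9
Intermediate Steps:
(L + t(W))**2 = (-9 + 6)**2 = (-3)**2 = 9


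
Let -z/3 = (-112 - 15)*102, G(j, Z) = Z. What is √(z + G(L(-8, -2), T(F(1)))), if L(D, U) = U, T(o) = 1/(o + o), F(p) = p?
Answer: 5*√6218/2 ≈ 197.14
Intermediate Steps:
T(o) = 1/(2*o)
z = 38862 (z = -3*(-112 - 15)*102 = -(-381)*102 = -3*(-12954) = 38862)
√(z + G(L(-8, -2), T(F(1)))) = √(38862 + (½)/1) = √(38862 + (½)*1) = √(38862 + ½) = √(77725/2) = 5*√6218/2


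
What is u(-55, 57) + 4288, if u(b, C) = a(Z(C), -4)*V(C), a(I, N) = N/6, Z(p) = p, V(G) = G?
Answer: 4250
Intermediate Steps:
a(I, N) = N/6 (a(I, N) = N*(⅙) = N/6)
u(b, C) = -2*C/3 (u(b, C) = ((⅙)*(-4))*C = -2*C/3)
u(-55, 57) + 4288 = -⅔*57 + 4288 = -38 + 4288 = 4250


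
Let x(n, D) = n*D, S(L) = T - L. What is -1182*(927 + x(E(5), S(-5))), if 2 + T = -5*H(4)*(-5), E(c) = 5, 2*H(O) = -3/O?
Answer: -4232151/4 ≈ -1.0580e+6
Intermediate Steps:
H(O) = -3/(2*O) (H(O) = (-3/O)/2 = -3/(2*O))
T = -91/8 (T = -2 - (-15)/(2*4)*(-5) = -2 - 5*(-3/8)*(-5) = -2 + (15/8)*(-5) = -2 - 75/8 = -91/8 ≈ -11.375)
S(L) = -91/8 - L
x(n, D) = D*n
-1182*(927 + x(E(5), S(-5))) = -1182*(927 + (-91/8 - 1*(-5))*5) = -1182*(927 + (-91/8 + 5)*5) = -1182*(927 - 51/8*5) = -1182*(927 - 255/8) = -1182*7161/8 = -4232151/4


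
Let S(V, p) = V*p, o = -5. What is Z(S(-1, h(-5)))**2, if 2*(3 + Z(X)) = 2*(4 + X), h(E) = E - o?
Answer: 1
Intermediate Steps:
h(E) = 5 + E (h(E) = E - 1*(-5) = E + 5 = 5 + E)
Z(X) = 1 + X (Z(X) = -3 + (2*(4 + X))/2 = -3 + (8 + 2*X)/2 = -3 + (4 + X) = 1 + X)
Z(S(-1, h(-5)))**2 = (1 - (5 - 5))**2 = (1 - 1*0)**2 = (1 + 0)**2 = 1**2 = 1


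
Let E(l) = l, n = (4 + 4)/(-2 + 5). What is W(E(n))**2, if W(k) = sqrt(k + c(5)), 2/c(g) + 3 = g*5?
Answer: 91/33 ≈ 2.7576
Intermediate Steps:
n = 8/3 ≈ 2.6667
c(g) = 2/(-3 + 5*g) (c(g) = 2/(-3 + g*5) = 2/(-3 + 5*g))
W(k) = sqrt(1/11 + k) (W(k) = sqrt(k + 2/(-3 + 5*5)) = sqrt(k + 2/(-3 + 25)) = sqrt(k + 2/22) = sqrt(k + 2*(1/22)) = sqrt(k + 1/11) = sqrt(1/11 + k))
W(E(n))**2 = (sqrt(11 + 121*(8/3))/11)**2 = (sqrt(11 + 968/3)/11)**2 = (sqrt(1001/3)/11)**2 = ((sqrt(3003)/3)/11)**2 = (sqrt(3003)/33)**2 = 91/33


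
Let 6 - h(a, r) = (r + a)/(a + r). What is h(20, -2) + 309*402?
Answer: 124223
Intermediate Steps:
h(a, r) = 5 (h(a, r) = 6 - (r + a)/(a + r) = 6 - (a + r)/(a + r) = 6 - 1*1 = 6 - 1 = 5)
h(20, -2) + 309*402 = 5 + 309*402 = 5 + 124218 = 124223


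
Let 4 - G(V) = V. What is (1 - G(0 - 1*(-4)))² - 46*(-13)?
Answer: 599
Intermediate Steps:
G(V) = 4 - V
(1 - G(0 - 1*(-4)))² - 46*(-13) = (1 - (4 - (0 - 1*(-4))))² - 46*(-13) = (1 - (4 - (0 + 4)))² + 598 = (1 - (4 - 1*4))² + 598 = (1 - (4 - 4))² + 598 = (1 - 1*0)² + 598 = (1 + 0)² + 598 = 1² + 598 = 1 + 598 = 599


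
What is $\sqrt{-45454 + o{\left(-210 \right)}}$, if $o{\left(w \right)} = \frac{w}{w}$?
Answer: $i \sqrt{45453} \approx 213.2 i$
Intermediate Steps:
$o{\left(w \right)} = 1$
$\sqrt{-45454 + o{\left(-210 \right)}} = \sqrt{-45454 + 1} = \sqrt{-45453} = i \sqrt{45453}$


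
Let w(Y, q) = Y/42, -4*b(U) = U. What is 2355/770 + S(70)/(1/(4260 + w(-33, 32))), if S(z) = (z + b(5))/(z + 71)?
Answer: 180643369/86856 ≈ 2079.8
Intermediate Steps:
b(U) = -U/4
w(Y, q) = Y/42 (w(Y, q) = Y*(1/42) = Y/42)
S(z) = (-5/4 + z)/(71 + z) (S(z) = (z - 1/4*5)/(z + 71) = (z - 5/4)/(71 + z) = (-5/4 + z)/(71 + z))
2355/770 + S(70)/(1/(4260 + w(-33, 32))) = 2355/770 + ((-5/4 + 70)/(71 + 70))/(1/(4260 + (1/42)*(-33))) = 2355*(1/770) + ((275/4)/141)/(1/(4260 - 11/14)) = 471/154 + ((1/141)*(275/4))/(1/(59629/14)) = 471/154 + 275/(564*(14/59629)) = 471/154 + (275/564)*(59629/14) = 471/154 + 16397975/7896 = 180643369/86856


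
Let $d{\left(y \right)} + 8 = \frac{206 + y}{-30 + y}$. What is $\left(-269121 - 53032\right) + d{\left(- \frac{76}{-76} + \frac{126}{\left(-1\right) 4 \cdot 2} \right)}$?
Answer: $- \frac{57667584}{179} \approx -3.2217 \cdot 10^{5}$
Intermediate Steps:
$d{\left(y \right)} = -8 + \frac{206 + y}{-30 + y}$
$\left(-269121 - 53032\right) + d{\left(- \frac{76}{-76} + \frac{126}{\left(-1\right) 4 \cdot 2} \right)} = \left(-269121 - 53032\right) + \frac{446 - 7 \left(- \frac{76}{-76} + \frac{126}{\left(-1\right) 4 \cdot 2}\right)}{-30 + \left(- \frac{76}{-76} + \frac{126}{\left(-1\right) 4 \cdot 2}\right)} = -322153 + \frac{446 - 7 \left(\left(-76\right) \left(- \frac{1}{76}\right) + \frac{126}{\left(-4\right) 2}\right)}{-30 + \left(\left(-76\right) \left(- \frac{1}{76}\right) + \frac{126}{\left(-4\right) 2}\right)} = -322153 + \frac{446 - 7 \left(1 + \frac{126}{-8}\right)}{-30 + \left(1 + \frac{126}{-8}\right)} = -322153 + \frac{446 - 7 \left(1 + 126 \left(- \frac{1}{8}\right)\right)}{-30 + \left(1 + 126 \left(- \frac{1}{8}\right)\right)} = -322153 + \frac{446 - 7 \left(1 - \frac{63}{4}\right)}{-30 + \left(1 - \frac{63}{4}\right)} = -322153 + \frac{446 - - \frac{413}{4}}{-30 - \frac{59}{4}} = -322153 + \frac{446 + \frac{413}{4}}{- \frac{179}{4}} = -322153 - \frac{2197}{179} = - \frac{57667584}{179}$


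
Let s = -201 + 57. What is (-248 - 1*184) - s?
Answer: -288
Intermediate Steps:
s = -144
(-248 - 1*184) - s = (-248 - 1*184) - 1*(-144) = (-248 - 184) + 144 = -432 + 144 = -288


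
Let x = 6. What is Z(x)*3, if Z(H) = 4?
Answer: 12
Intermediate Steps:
Z(x)*3 = 4*3 = 12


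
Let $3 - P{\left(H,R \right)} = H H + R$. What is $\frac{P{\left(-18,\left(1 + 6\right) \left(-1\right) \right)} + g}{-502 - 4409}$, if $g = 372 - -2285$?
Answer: $- \frac{781}{1637} \approx -0.47709$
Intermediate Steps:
$g = 2657$ ($g = 372 + 2285 = 2657$)
$P{\left(H,R \right)} = 3 - R - H^{2}$ ($P{\left(H,R \right)} = 3 - \left(H H + R\right) = 3 - \left(H^{2} + R\right) = 3 - \left(R + H^{2}\right) = 3 - R - H^{2}$)
$\frac{P{\left(-18,\left(1 + 6\right) \left(-1\right) \right)} + g}{-502 - 4409} = \frac{\left(3 - \left(1 + 6\right) \left(-1\right) - \left(-18\right)^{2}\right) + 2657}{-502 - 4409} = \frac{\left(3 - 7 \left(-1\right) - 324\right) + 2657}{-4911} = \left(\left(3 - -7 - 324\right) + 2657\right) \left(- \frac{1}{4911}\right) = \left(\left(3 + 7 - 324\right) + 2657\right) \left(- \frac{1}{4911}\right) = \left(-314 + 2657\right) \left(- \frac{1}{4911}\right) = 2343 \left(- \frac{1}{4911}\right) = - \frac{781}{1637}$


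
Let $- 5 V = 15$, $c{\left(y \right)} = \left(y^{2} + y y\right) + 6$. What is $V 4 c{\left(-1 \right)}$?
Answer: $-96$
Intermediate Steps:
$c{\left(y \right)} = 6 + 2 y^{2}$ ($c{\left(y \right)} = \left(y^{2} + y^{2}\right) + 6 = 2 y^{2} + 6 = 6 + 2 y^{2}$)
$V = -3$ ($V = \left(- \frac{1}{5}\right) 15 = -3$)
$V 4 c{\left(-1 \right)} = \left(-3\right) 4 \left(6 + 2 \left(-1\right)^{2}\right) = - 12 \left(6 + 2 \cdot 1\right) = - 12 \left(6 + 2\right) = \left(-12\right) 8 = -96$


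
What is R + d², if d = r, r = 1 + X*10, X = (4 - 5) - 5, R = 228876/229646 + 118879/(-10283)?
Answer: 4097630130766/1180724909 ≈ 3470.4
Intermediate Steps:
R = -12473277463/1180724909 (R = 228876*(1/229646) + 118879*(-1/10283) = 114438/114823 - 118879/10283 = -12473277463/1180724909 ≈ -10.564)
X = -6 (X = -1 - 5 = -6)
r = -59 (r = 1 - 6*10 = 1 - 60 = -59)
d = -59
R + d² = -12473277463/1180724909 + (-59)² = -12473277463/1180724909 + 3481 = 4097630130766/1180724909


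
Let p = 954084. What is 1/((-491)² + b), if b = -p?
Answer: -1/713003 ≈ -1.4025e-6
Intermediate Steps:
b = -954084 (b = -1*954084 = -954084)
1/((-491)² + b) = 1/((-491)² - 954084) = 1/(241081 - 954084) = 1/(-713003) = -1/713003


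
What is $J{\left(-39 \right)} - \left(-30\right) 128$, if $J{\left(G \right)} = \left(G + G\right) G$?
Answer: $6882$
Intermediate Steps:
$J{\left(G \right)} = 2 G^{2}$ ($J{\left(G \right)} = 2 G G = 2 G^{2}$)
$J{\left(-39 \right)} - \left(-30\right) 128 = 2 \left(-39\right)^{2} - \left(-30\right) 128 = 2 \cdot 1521 - -3840 = 3042 + 3840 = 6882$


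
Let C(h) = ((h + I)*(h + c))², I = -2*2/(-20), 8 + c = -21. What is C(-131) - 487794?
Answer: 437493390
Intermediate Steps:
c = -29 (c = -8 - 21 = -29)
I = ⅕ (I = -4*(-1/20) = ⅕ ≈ 0.20000)
C(h) = (-29 + h)²*(⅕ + h)² (C(h) = ((h + ⅕)*(h - 29))² = ((⅕ + h)*(-29 + h))² = ((-29 + h)*(⅕ + h))² = (-29 + h)²*(⅕ + h)²)
C(-131) - 487794 = (1 + 5*(-131))²*(-29 - 131)²/25 - 487794 = (1/25)*(1 - 655)²*(-160)² - 487794 = (1/25)*(-654)²*25600 - 487794 = (1/25)*427716*25600 - 487794 = 437981184 - 487794 = 437493390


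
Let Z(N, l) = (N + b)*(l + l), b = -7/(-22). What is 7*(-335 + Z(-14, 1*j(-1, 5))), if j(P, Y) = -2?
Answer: -21581/11 ≈ -1961.9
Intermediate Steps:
b = 7/22 (b = -7*(-1/22) = 7/22 ≈ 0.31818)
Z(N, l) = 2*l*(7/22 + N) (Z(N, l) = (N + 7/22)*(l + l) = (7/22 + N)*(2*l) = 2*l*(7/22 + N))
7*(-335 + Z(-14, 1*j(-1, 5))) = 7*(-335 + (1*(-2))*(7 + 22*(-14))/11) = 7*(-335 + (1/11)*(-2)*(7 - 308)) = 7*(-335 + (1/11)*(-2)*(-301)) = 7*(-335 + 602/11) = 7*(-3083/11) = -21581/11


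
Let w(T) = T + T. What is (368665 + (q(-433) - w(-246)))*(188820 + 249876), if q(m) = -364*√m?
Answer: 161947699272 - 159685344*I*√433 ≈ 1.6195e+11 - 3.3228e+9*I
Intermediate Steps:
w(T) = 2*T
(368665 + (q(-433) - w(-246)))*(188820 + 249876) = (368665 + (-364*I*√433 - 2*(-246)))*(188820 + 249876) = (368665 + (-364*I*√433 - 1*(-492)))*438696 = (368665 + (-364*I*√433 + 492))*438696 = (368665 + (492 - 364*I*√433))*438696 = (369157 - 364*I*√433)*438696 = 161947699272 - 159685344*I*√433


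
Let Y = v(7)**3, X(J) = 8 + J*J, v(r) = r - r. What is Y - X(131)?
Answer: -17169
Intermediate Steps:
v(r) = 0
X(J) = 8 + J**2
Y = 0 (Y = 0**3 = 0)
Y - X(131) = 0 - (8 + 131**2) = 0 - (8 + 17161) = 0 - 1*17169 = 0 - 17169 = -17169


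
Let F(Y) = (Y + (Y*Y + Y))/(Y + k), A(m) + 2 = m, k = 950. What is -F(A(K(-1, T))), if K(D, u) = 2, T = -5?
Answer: 0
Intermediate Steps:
A(m) = -2 + m
F(Y) = (Y**2 + 2*Y)/(950 + Y) (F(Y) = (Y + (Y*Y + Y))/(Y + 950) = (Y + (Y**2 + Y))/(950 + Y) = (Y + (Y + Y**2))/(950 + Y) = (Y**2 + 2*Y)/(950 + Y))
-F(A(K(-1, T))) = -(-2 + 2)*(2 + (-2 + 2))/(950 + (-2 + 2)) = -0*(2 + 0)/(950 + 0) = -0*2/950 = -1*0 = 0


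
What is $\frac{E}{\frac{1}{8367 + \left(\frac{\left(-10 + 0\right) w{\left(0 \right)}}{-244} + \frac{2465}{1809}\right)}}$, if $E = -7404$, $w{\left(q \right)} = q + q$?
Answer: $- \frac{37361492224}{603} \approx -6.1959 \cdot 10^{7}$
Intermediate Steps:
$w{\left(q \right)} = 2 q$
$\frac{E}{\frac{1}{8367 + \left(\frac{\left(-10 + 0\right) w{\left(0 \right)}}{-244} + \frac{2465}{1809}\right)}} = - \frac{7404}{\frac{1}{8367 + \left(\frac{\left(-10 + 0\right) 2 \cdot 0}{-244} + \frac{2465}{1809}\right)}} = - \frac{7404}{\frac{1}{8367 + \left(\left(-10\right) 0 \left(- \frac{1}{244}\right) + 2465 \cdot \frac{1}{1809}\right)}} = - \frac{7404}{\frac{1}{8367 + \left(0 \left(- \frac{1}{244}\right) + \frac{2465}{1809}\right)}} = - \frac{7404}{\frac{1}{8367 + \left(0 + \frac{2465}{1809}\right)}} = - \frac{7404}{\frac{1}{8367 + \frac{2465}{1809}}} = - \frac{7404}{\frac{1}{\frac{15138368}{1809}}} = - \frac{7404}{\frac{1809}{15138368}} = \left(-7404\right) \frac{15138368}{1809} = - \frac{37361492224}{603}$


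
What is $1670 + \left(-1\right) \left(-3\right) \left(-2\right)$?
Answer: $1664$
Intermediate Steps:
$1670 + \left(-1\right) \left(-3\right) \left(-2\right) = 1670 + 3 \left(-2\right) = 1670 - 6 = 1664$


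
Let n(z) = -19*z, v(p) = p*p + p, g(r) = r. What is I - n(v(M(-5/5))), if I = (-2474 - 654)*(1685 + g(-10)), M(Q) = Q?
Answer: -5239400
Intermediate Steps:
v(p) = p + p² (v(p) = p² + p = p + p²)
I = -5239400 (I = (-2474 - 654)*(1685 - 10) = -3128*1675 = -5239400)
I - n(v(M(-5/5))) = -5239400 - (-19)*(-5/5)*(1 - 5/5) = -5239400 - (-19)*(-5*⅕)*(1 - 5*⅕) = -5239400 - (-19)*(-(1 - 1)) = -5239400 - (-19)*(-1*0) = -5239400 - (-19)*0 = -5239400 - 1*0 = -5239400 + 0 = -5239400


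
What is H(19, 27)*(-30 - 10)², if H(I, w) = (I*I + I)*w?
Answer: 16416000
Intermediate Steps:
H(I, w) = w*(I + I²) (H(I, w) = (I² + I)*w = (I + I²)*w = w*(I + I²))
H(19, 27)*(-30 - 10)² = (19*27*(1 + 19))*(-30 - 10)² = (19*27*20)*(-40)² = 10260*1600 = 16416000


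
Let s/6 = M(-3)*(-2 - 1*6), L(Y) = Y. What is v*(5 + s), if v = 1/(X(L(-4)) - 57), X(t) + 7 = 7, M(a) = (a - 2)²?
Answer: 1195/57 ≈ 20.965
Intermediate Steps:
M(a) = (-2 + a)²
X(t) = 0 (X(t) = -7 + 7 = 0)
s = -1200 (s = 6*((-2 - 3)²*(-2 - 1*6)) = 6*((-5)²*(-2 - 6)) = 6*(25*(-8)) = 6*(-200) = -1200)
v = -1/57 (v = 1/(0 - 57) = 1/(-57) = -1/57 ≈ -0.017544)
v*(5 + s) = -(5 - 1200)/57 = -1/57*(-1195) = 1195/57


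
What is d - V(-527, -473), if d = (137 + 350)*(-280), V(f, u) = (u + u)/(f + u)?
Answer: -68180473/500 ≈ -1.3636e+5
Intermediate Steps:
V(f, u) = 2*u/(f + u) (V(f, u) = (2*u)/(f + u) = 2*u/(f + u))
d = -136360 (d = 487*(-280) = -136360)
d - V(-527, -473) = -136360 - 2*(-473)/(-527 - 473) = -136360 - 2*(-473)/(-1000) = -136360 - 2*(-473)*(-1)/1000 = -136360 - 1*473/500 = -136360 - 473/500 = -68180473/500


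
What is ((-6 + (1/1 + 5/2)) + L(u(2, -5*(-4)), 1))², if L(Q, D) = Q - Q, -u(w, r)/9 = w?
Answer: 25/4 ≈ 6.2500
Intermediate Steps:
u(w, r) = -9*w
L(Q, D) = 0
((-6 + (1/1 + 5/2)) + L(u(2, -5*(-4)), 1))² = ((-6 + (1/1 + 5/2)) + 0)² = ((-6 + (1*1 + 5*(½))) + 0)² = ((-6 + (1 + 5/2)) + 0)² = ((-6 + 7/2) + 0)² = (-5/2 + 0)² = (-5/2)² = 25/4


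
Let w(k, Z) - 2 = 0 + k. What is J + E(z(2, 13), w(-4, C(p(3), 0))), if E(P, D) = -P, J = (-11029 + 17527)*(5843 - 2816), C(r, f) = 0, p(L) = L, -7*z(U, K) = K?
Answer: 137686135/7 ≈ 1.9669e+7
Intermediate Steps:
z(U, K) = -K/7
w(k, Z) = 2 + k (w(k, Z) = 2 + (0 + k) = 2 + k)
J = 19669446 (J = 6498*3027 = 19669446)
J + E(z(2, 13), w(-4, C(p(3), 0))) = 19669446 - (-1)*13/7 = 19669446 - 1*(-13/7) = 19669446 + 13/7 = 137686135/7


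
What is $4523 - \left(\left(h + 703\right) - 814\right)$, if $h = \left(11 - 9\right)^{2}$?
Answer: $4630$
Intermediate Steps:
$h = 4$ ($h = 2^{2} = 4$)
$4523 - \left(\left(h + 703\right) - 814\right) = 4523 - \left(\left(4 + 703\right) - 814\right) = 4523 - \left(707 - 814\right) = 4523 - -107 = 4523 + 107 = 4630$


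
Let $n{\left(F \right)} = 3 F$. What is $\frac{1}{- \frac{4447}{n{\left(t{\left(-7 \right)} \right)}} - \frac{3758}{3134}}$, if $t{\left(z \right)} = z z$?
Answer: $- \frac{230349}{7244662} \approx -0.031796$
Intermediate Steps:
$t{\left(z \right)} = z^{2}$
$\frac{1}{- \frac{4447}{n{\left(t{\left(-7 \right)} \right)}} - \frac{3758}{3134}} = \frac{1}{- \frac{4447}{3 \left(-7\right)^{2}} - \frac{3758}{3134}} = \frac{1}{- \frac{4447}{3 \cdot 49} - \frac{1879}{1567}} = \frac{1}{- \frac{4447}{147} - \frac{1879}{1567}} = \frac{1}{- \frac{7244662}{230349}} = - \frac{230349}{7244662}$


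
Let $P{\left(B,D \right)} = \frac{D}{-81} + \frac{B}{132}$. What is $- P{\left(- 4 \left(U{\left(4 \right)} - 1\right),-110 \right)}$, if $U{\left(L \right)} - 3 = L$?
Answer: $- \frac{1048}{891} \approx -1.1762$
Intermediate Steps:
$U{\left(L \right)} = 3 + L$
$P{\left(B,D \right)} = - \frac{D}{81} + \frac{B}{132}$ ($P{\left(B,D \right)} = D \left(- \frac{1}{81}\right) + B \frac{1}{132} = - \frac{D}{81} + \frac{B}{132}$)
$- P{\left(- 4 \left(U{\left(4 \right)} - 1\right),-110 \right)} = - (\left(- \frac{1}{81}\right) \left(-110\right) + \frac{\left(-4\right) \left(\left(3 + 4\right) - 1\right)}{132}) = - (\frac{110}{81} + \frac{\left(-4\right) \left(7 - 1\right)}{132}) = - (\frac{110}{81} + \frac{\left(-4\right) 6}{132}) = - (\frac{110}{81} + \frac{1}{132} \left(-24\right)) = - (\frac{110}{81} - \frac{2}{11}) = \left(-1\right) \frac{1048}{891} = - \frac{1048}{891}$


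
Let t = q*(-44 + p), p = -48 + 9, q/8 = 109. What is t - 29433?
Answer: -101809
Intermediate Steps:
q = 872 (q = 8*109 = 872)
p = -39
t = -72376 (t = 872*(-44 - 39) = 872*(-83) = -72376)
t - 29433 = -72376 - 29433 = -101809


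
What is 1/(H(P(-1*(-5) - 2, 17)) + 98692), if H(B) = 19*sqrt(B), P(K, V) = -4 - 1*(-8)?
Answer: 1/98730 ≈ 1.0129e-5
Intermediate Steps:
P(K, V) = 4 (P(K, V) = -4 + 8 = 4)
1/(H(P(-1*(-5) - 2, 17)) + 98692) = 1/(19*sqrt(4) + 98692) = 1/(19*2 + 98692) = 1/(38 + 98692) = 1/98730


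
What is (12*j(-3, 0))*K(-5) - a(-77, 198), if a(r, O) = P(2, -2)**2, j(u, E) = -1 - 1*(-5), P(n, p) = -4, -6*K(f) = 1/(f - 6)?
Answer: -168/11 ≈ -15.273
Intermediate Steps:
K(f) = -1/(6*(-6 + f)) (K(f) = -1/(6*(f - 6)) = -1/(6*(-6 + f)))
j(u, E) = 4 (j(u, E) = -1 + 5 = 4)
a(r, O) = 16 (a(r, O) = (-4)**2 = 16)
(12*j(-3, 0))*K(-5) - a(-77, 198) = (12*4)*(-1/(-36 + 6*(-5))) - 1*16 = 48*(-1/(-36 - 30)) - 16 = 48*(-1/(-66)) - 16 = 48*(-1*(-1/66)) - 16 = 48*(1/66) - 16 = 8/11 - 16 = -168/11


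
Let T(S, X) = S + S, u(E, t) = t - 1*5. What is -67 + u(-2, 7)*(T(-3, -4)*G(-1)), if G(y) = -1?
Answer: -55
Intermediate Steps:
u(E, t) = -5 + t (u(E, t) = t - 5 = -5 + t)
T(S, X) = 2*S
-67 + u(-2, 7)*(T(-3, -4)*G(-1)) = -67 + (-5 + 7)*((2*(-3))*(-1)) = -67 + 2*(-6*(-1)) = -67 + 2*6 = -67 + 12 = -55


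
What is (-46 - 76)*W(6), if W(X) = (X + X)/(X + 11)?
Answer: -1464/17 ≈ -86.118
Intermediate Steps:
W(X) = 2*X/(11 + X) (W(X) = (2*X)/(11 + X) = 2*X/(11 + X))
(-46 - 76)*W(6) = (-46 - 76)*(2*6/(11 + 6)) = -244*6/17 = -122*12/17 = -1464/17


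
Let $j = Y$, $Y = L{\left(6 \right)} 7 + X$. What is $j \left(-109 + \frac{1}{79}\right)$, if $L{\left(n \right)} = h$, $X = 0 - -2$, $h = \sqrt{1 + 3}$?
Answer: $- \frac{137760}{79} \approx -1743.8$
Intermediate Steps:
$h = 2$ ($h = \sqrt{4} = 2$)
$X = 2$ ($X = 0 + 2 = 2$)
$L{\left(n \right)} = 2$
$Y = 16$ ($Y = 2 \cdot 7 + 2 = 14 + 2 = 16$)
$j = 16$
$j \left(-109 + \frac{1}{79}\right) = 16 \left(-109 + \frac{1}{79}\right) = 16 \left(- \frac{8610}{79}\right) = - \frac{137760}{79}$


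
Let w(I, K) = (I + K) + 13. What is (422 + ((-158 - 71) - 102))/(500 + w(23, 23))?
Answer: 7/43 ≈ 0.16279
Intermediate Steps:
w(I, K) = 13 + I + K
(422 + ((-158 - 71) - 102))/(500 + w(23, 23)) = (422 + ((-158 - 71) - 102))/(500 + (13 + 23 + 23)) = (422 + (-229 - 102))/(500 + 59) = (422 - 331)/559 = 91*(1/559) = 7/43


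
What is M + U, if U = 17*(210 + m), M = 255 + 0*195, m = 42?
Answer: 4539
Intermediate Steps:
M = 255 (M = 255 + 0 = 255)
U = 4284 (U = 17*(210 + 42) = 17*252 = 4284)
M + U = 255 + 4284 = 4539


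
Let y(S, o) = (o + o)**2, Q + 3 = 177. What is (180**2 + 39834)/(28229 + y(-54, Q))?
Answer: 72234/149333 ≈ 0.48371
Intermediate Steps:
Q = 174 (Q = -3 + 177 = 174)
y(S, o) = 4*o**2 (y(S, o) = (2*o)**2 = 4*o**2)
(180**2 + 39834)/(28229 + y(-54, Q)) = (180**2 + 39834)/(28229 + 4*174**2) = (32400 + 39834)/(28229 + 4*30276) = 72234/(28229 + 121104) = 72234/149333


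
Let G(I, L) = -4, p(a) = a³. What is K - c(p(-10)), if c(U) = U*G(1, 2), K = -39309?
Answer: -43309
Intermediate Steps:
c(U) = -4*U (c(U) = U*(-4) = -4*U)
K - c(p(-10)) = -39309 - (-4)*(-10)³ = -39309 - (-4)*(-1000) = -39309 - 1*4000 = -39309 - 4000 = -43309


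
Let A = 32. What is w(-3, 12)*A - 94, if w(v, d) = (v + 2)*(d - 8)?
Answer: -222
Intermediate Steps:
w(v, d) = (-8 + d)*(2 + v) (w(v, d) = (2 + v)*(-8 + d) = (-8 + d)*(2 + v))
w(-3, 12)*A - 94 = (-16 - 8*(-3) + 2*12 + 12*(-3))*32 - 94 = (-16 + 24 + 24 - 36)*32 - 94 = -4*32 - 94 = -128 - 94 = -222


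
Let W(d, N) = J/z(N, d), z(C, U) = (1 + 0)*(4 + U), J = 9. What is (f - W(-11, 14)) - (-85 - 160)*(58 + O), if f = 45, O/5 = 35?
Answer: 399919/7 ≈ 57131.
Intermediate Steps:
O = 175 (O = 5*35 = 175)
z(C, U) = 4 + U (z(C, U) = 1*(4 + U) = 4 + U)
W(d, N) = 9/(4 + d)
(f - W(-11, 14)) - (-85 - 160)*(58 + O) = (45 - 9/(4 - 11)) - (-85 - 160)*(58 + 175) = (45 - 9/(-7)) - (-245)*233 = (45 - 9*(-1)/7) - 1*(-57085) = (45 - 1*(-9/7)) + 57085 = (45 + 9/7) + 57085 = 324/7 + 57085 = 399919/7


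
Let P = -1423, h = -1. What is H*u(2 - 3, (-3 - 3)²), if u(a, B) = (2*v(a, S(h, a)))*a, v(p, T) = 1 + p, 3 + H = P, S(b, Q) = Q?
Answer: 0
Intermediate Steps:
H = -1426 (H = -3 - 1423 = -1426)
u(a, B) = a*(2 + 2*a) (u(a, B) = (2*(1 + a))*a = (2 + 2*a)*a = a*(2 + 2*a))
H*u(2 - 3, (-3 - 3)²) = -2852*(2 - 3)*(1 + (2 - 3)) = -2852*(-1)*(1 - 1) = -2852*(-1)*0 = -1426*0 = 0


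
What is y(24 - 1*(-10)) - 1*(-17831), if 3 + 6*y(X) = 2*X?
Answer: 107051/6 ≈ 17842.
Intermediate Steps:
y(X) = -½ + X/3 (y(X) = -½ + (2*X)/6 = -½ + X/3)
y(24 - 1*(-10)) - 1*(-17831) = (-½ + (24 - 1*(-10))/3) - 1*(-17831) = (-½ + (24 + 10)/3) + 17831 = (-½ + (⅓)*34) + 17831 = (-½ + 34/3) + 17831 = 65/6 + 17831 = 107051/6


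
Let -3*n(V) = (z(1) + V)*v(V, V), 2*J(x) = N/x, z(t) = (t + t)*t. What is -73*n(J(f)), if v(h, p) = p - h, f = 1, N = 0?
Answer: 0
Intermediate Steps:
z(t) = 2*t² (z(t) = (2*t)*t = 2*t²)
J(x) = 0 (J(x) = (0/x)/2 = (½)*0 = 0)
n(V) = 0 (n(V) = -(2*1² + V)*(V - V)/3 = -(2*1 + V)*0/3 = -(2 + V)*0/3 = -⅓*0 = 0)
-73*n(J(f)) = -73*0 = 0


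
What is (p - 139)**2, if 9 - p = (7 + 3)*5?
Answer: 32400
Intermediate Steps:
p = -41 (p = 9 - (7 + 3)*5 = 9 - 10*5 = 9 - 1*50 = 9 - 50 = -41)
(p - 139)**2 = (-41 - 139)**2 = (-180)**2 = 32400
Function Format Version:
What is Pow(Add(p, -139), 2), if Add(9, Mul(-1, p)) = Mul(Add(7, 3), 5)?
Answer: 32400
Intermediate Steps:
p = -41 (p = Add(9, Mul(-1, Mul(Add(7, 3), 5))) = Add(9, Mul(-1, Mul(10, 5))) = Add(9, Mul(-1, 50)) = Add(9, -50) = -41)
Pow(Add(p, -139), 2) = Pow(Add(-41, -139), 2) = Pow(-180, 2) = 32400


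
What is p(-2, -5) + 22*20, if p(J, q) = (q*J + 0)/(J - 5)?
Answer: 3070/7 ≈ 438.57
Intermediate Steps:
p(J, q) = J*q/(-5 + J) (p(J, q) = (J*q + 0)/(-5 + J) = (J*q)/(-5 + J) = J*q/(-5 + J))
p(-2, -5) + 22*20 = -2*(-5)/(-5 - 2) + 22*20 = -2*(-5)/(-7) + 440 = -2*(-5)*(-⅐) + 440 = -10/7 + 440 = 3070/7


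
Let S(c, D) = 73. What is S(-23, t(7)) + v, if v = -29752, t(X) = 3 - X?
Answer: -29679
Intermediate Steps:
S(-23, t(7)) + v = 73 - 29752 = -29679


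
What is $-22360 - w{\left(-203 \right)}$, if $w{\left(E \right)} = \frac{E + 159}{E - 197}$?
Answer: $- \frac{2236011}{100} \approx -22360.0$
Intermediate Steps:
$w{\left(E \right)} = \frac{159 + E}{-197 + E}$
$-22360 - w{\left(-203 \right)} = -22360 - \frac{159 - 203}{-197 - 203} = -22360 - \frac{1}{-400} \left(-44\right) = -22360 - \left(- \frac{1}{400}\right) \left(-44\right) = -22360 - \frac{11}{100} = - \frac{2236011}{100}$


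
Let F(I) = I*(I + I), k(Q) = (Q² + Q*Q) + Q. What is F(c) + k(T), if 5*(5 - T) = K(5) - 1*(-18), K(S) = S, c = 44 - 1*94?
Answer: 125018/25 ≈ 5000.7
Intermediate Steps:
c = -50 (c = 44 - 94 = -50)
T = ⅖ (T = 5 - (5 - 1*(-18))/5 = 5 - (5 + 18)/5 = 5 - ⅕*23 = 5 - 23/5 = ⅖ ≈ 0.40000)
k(Q) = Q + 2*Q² (k(Q) = (Q² + Q²) + Q = 2*Q² + Q = Q + 2*Q²)
F(I) = 2*I² (F(I) = I*(2*I) = 2*I²)
F(c) + k(T) = 2*(-50)² + 2*(1 + 2*(⅖))/5 = 2*2500 + 2*(1 + ⅘)/5 = 5000 + (⅖)*(9/5) = 5000 + 18/25 = 125018/25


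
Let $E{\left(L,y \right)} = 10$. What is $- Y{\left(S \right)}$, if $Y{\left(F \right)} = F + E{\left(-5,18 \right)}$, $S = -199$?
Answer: $189$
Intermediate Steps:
$Y{\left(F \right)} = 10 + F$ ($Y{\left(F \right)} = F + 10 = 10 + F$)
$- Y{\left(S \right)} = - (10 - 199) = \left(-1\right) \left(-189\right) = 189$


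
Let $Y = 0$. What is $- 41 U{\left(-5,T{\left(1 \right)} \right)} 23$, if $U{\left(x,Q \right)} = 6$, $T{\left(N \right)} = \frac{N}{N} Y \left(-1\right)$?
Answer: $-5658$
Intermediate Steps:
$T{\left(N \right)} = 0$ ($T{\left(N \right)} = \frac{N}{N} 0 \left(-1\right) = 1 \cdot 0 \left(-1\right) = 0 \left(-1\right) = 0$)
$- 41 U{\left(-5,T{\left(1 \right)} \right)} 23 = - 41 \cdot 6 \cdot 23 = \left(-41\right) 138 = -5658$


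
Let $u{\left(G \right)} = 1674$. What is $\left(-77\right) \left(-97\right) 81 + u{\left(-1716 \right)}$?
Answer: $606663$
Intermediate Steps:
$\left(-77\right) \left(-97\right) 81 + u{\left(-1716 \right)} = \left(-77\right) \left(-97\right) 81 + 1674 = 7469 \cdot 81 + 1674 = 604989 + 1674 = 606663$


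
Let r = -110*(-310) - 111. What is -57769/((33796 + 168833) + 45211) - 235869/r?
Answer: -60421283501/8423833760 ≈ -7.1727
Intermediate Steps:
r = 33989 (r = 34100 - 111 = 33989)
-57769/((33796 + 168833) + 45211) - 235869/r = -57769/((33796 + 168833) + 45211) - 235869/33989 = -57769/(202629 + 45211) - 235869*1/33989 = -57769/247840 - 235869/33989 = -60421283501/8423833760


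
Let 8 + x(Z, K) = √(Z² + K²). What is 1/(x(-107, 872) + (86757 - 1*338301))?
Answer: -251552/63277636871 - √771833/63277636871 ≈ -3.9893e-6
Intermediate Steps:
x(Z, K) = -8 + √(K² + Z²) (x(Z, K) = -8 + √(Z² + K²) = -8 + √(K² + Z²))
1/(x(-107, 872) + (86757 - 1*338301)) = 1/((-8 + √(872² + (-107)²)) + (86757 - 1*338301)) = 1/((-8 + √(760384 + 11449)) + (86757 - 338301)) = 1/((-8 + √771833) - 251544) = 1/(-251552 + √771833)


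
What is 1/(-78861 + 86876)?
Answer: 1/8015 ≈ 0.00012477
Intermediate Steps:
1/(-78861 + 86876) = 1/8015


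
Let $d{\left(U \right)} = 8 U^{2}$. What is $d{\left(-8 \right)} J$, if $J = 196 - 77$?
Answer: $60928$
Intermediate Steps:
$J = 119$
$d{\left(-8 \right)} J = 8 \left(-8\right)^{2} \cdot 119 = 8 \cdot 64 \cdot 119 = 512 \cdot 119 = 60928$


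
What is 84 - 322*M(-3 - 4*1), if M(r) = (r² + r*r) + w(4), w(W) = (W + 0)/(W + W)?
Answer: -31633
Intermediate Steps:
w(W) = ½ (w(W) = W/((2*W)) = W*(1/(2*W)) = ½)
M(r) = ½ + 2*r² (M(r) = (r² + r*r) + ½ = (r² + r²) + ½ = 2*r² + ½ = ½ + 2*r²)
84 - 322*M(-3 - 4*1) = 84 - 322*(½ + 2*(-3 - 4*1)²) = 84 - 322*(½ + 2*(-3 - 4)²) = 84 - 322*(½ + 2*(-7)²) = 84 - 322*(½ + 2*49) = 84 - 322*(½ + 98) = 84 - 322*197/2 = 84 - 31717 = -31633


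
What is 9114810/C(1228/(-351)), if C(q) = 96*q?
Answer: -533216385/19648 ≈ -27138.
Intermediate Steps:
9114810/C(1228/(-351)) = 9114810/((96*(1228/(-351)))) = 9114810/((96*(1228*(-1/351)))) = 9114810/((96*(-1228/351))) = 9114810/(-39296/117) = 9114810*(-117/39296) = -533216385/19648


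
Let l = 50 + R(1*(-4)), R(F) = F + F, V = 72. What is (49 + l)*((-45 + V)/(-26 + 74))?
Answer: 819/16 ≈ 51.188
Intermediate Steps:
R(F) = 2*F
l = 42 (l = 50 + 2*(1*(-4)) = 50 + 2*(-4) = 50 - 8 = 42)
(49 + l)*((-45 + V)/(-26 + 74)) = (49 + 42)*((-45 + 72)/(-26 + 74)) = 91*(27/48) = 91*(27*(1/48)) = 91*(9/16) = 819/16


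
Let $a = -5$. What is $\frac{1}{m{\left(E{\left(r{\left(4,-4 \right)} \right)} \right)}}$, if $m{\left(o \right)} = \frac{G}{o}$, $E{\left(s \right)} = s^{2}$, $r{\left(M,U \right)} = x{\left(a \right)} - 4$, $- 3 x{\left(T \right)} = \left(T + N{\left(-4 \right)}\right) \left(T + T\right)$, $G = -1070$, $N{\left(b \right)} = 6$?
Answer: $- \frac{2}{4815} \approx -0.00041537$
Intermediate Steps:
$x{\left(T \right)} = - \frac{2 T \left(6 + T\right)}{3}$ ($x{\left(T \right)} = - \frac{\left(T + 6\right) \left(T + T\right)}{3} = - \frac{\left(6 + T\right) 2 T}{3} = - \frac{2 T \left(6 + T\right)}{3}$)
$r{\left(M,U \right)} = - \frac{2}{3}$ ($r{\left(M,U \right)} = \left(- \frac{2}{3}\right) \left(-5\right) \left(6 - 5\right) - 4 = \left(- \frac{2}{3}\right) \left(-5\right) 1 - 4 = \frac{10}{3} - 4 = - \frac{2}{3}$)
$m{\left(o \right)} = - \frac{1070}{o}$
$\frac{1}{m{\left(E{\left(r{\left(4,-4 \right)} \right)} \right)}} = \frac{1}{\left(-1070\right) \frac{1}{\left(- \frac{2}{3}\right)^{2}}} = \frac{1}{\left(-1070\right) \frac{1}{\frac{4}{9}}} = \frac{1}{\left(-1070\right) \frac{9}{4}} = \frac{1}{- \frac{4815}{2}} = - \frac{2}{4815}$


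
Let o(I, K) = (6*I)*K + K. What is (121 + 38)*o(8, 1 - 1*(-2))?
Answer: 23373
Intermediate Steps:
o(I, K) = K + 6*I*K (o(I, K) = 6*I*K + K = K + 6*I*K)
(121 + 38)*o(8, 1 - 1*(-2)) = (121 + 38)*((1 - 1*(-2))*(1 + 6*8)) = 159*((1 + 2)*(1 + 48)) = 159*(3*49) = 159*147 = 23373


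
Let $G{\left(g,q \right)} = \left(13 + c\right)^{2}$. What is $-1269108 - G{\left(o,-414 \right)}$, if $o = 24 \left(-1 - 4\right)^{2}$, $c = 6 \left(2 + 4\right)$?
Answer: $-1271509$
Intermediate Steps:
$c = 36$ ($c = 6 \cdot 6 = 36$)
$o = 600$ ($o = 24 \left(-5\right)^{2} = 24 \cdot 25 = 600$)
$G{\left(g,q \right)} = 2401$ ($G{\left(g,q \right)} = \left(13 + 36\right)^{2} = 49^{2} = 2401$)
$-1269108 - G{\left(o,-414 \right)} = -1269108 - 2401 = -1271509$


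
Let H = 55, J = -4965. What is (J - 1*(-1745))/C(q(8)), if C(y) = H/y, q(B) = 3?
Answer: -1932/11 ≈ -175.64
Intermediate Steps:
C(y) = 55/y
(J - 1*(-1745))/C(q(8)) = (-4965 - 1*(-1745))/((55/3)) = (-4965 + 1745)/((55*(1/3))) = -3220/55/3 = -3220*3/55 = -1932/11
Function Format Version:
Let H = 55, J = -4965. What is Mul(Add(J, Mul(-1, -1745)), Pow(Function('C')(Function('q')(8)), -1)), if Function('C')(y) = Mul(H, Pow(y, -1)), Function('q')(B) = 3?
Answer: Rational(-1932, 11) ≈ -175.64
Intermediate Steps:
Function('C')(y) = Mul(55, Pow(y, -1))
Mul(Add(J, Mul(-1, -1745)), Pow(Function('C')(Function('q')(8)), -1)) = Mul(Add(-4965, Mul(-1, -1745)), Pow(Mul(55, Pow(3, -1)), -1)) = Mul(Add(-4965, 1745), Pow(Mul(55, Rational(1, 3)), -1)) = Mul(-3220, Pow(Rational(55, 3), -1)) = Mul(-3220, Rational(3, 55)) = Rational(-1932, 11)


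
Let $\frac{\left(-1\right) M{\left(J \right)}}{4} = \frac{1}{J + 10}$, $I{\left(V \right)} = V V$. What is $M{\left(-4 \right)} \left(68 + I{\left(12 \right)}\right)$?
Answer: $- \frac{424}{3} \approx -141.33$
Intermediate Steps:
$I{\left(V \right)} = V^{2}$
$M{\left(J \right)} = - \frac{4}{10 + J}$ ($M{\left(J \right)} = - \frac{4}{J + 10} = - \frac{4}{10 + J}$)
$M{\left(-4 \right)} \left(68 + I{\left(12 \right)}\right) = - \frac{4}{10 - 4} \left(68 + 12^{2}\right) = - \frac{4}{6} \left(68 + 144\right) = \left(-4\right) \frac{1}{6} \cdot 212 = \left(- \frac{2}{3}\right) 212 = - \frac{424}{3}$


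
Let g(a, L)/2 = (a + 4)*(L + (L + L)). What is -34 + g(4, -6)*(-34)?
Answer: 9758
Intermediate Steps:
g(a, L) = 6*L*(4 + a) (g(a, L) = 2*((a + 4)*(L + (L + L))) = 2*((4 + a)*(L + 2*L)) = 2*((4 + a)*(3*L)) = 2*(3*L*(4 + a)) = 6*L*(4 + a))
-34 + g(4, -6)*(-34) = -34 + (6*(-6)*(4 + 4))*(-34) = -34 + (6*(-6)*8)*(-34) = -34 - 288*(-34) = -34 + 9792 = 9758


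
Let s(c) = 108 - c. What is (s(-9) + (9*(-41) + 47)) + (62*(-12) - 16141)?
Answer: -17090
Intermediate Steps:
(s(-9) + (9*(-41) + 47)) + (62*(-12) - 16141) = ((108 - 1*(-9)) + (9*(-41) + 47)) + (62*(-12) - 16141) = ((108 + 9) + (-369 + 47)) + (-744 - 16141) = (117 - 322) - 16885 = -205 - 16885 = -17090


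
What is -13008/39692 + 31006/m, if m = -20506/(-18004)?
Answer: 2769634844320/101740519 ≈ 27223.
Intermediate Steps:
m = 10253/9002 (m = -20506*(-1/18004) = 10253/9002 ≈ 1.1390)
-13008/39692 + 31006/m = -13008/39692 + 31006/(10253/9002) = -13008*1/39692 + 31006*(9002/10253) = -3252/9923 + 279116012/10253 = 2769634844320/101740519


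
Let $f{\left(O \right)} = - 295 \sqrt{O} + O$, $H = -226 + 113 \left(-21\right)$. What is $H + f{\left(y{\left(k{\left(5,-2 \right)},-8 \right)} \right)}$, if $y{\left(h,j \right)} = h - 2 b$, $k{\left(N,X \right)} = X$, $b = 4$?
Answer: $-2609 - 295 i \sqrt{10} \approx -2609.0 - 932.87 i$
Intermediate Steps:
$H = -2599$ ($H = -226 - 2373 = -2599$)
$y{\left(h,j \right)} = -8 + h$ ($y{\left(h,j \right)} = h - 8 = -8 + h$)
$f{\left(O \right)} = O - 295 \sqrt{O}$
$H + f{\left(y{\left(k{\left(5,-2 \right)},-8 \right)} \right)} = -2599 - \left(10 + 295 \sqrt{-8 - 2}\right) = -2599 - \left(10 + 295 \sqrt{-10}\right) = -2599 - \left(10 + 295 i \sqrt{10}\right) = -2609 - 295 i \sqrt{10}$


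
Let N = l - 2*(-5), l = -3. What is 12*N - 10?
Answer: 74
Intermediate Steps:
N = 7 (N = -3 - 2*(-5) = -3 + 10 = 7)
12*N - 10 = 12*7 - 10 = 84 - 10 = 74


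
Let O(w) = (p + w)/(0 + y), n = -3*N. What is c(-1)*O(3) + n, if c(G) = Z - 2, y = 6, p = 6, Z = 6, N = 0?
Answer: 6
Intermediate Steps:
c(G) = 4 (c(G) = 6 - 2 = 4)
n = 0 (n = -3*0 = 0)
O(w) = 1 + w/6 (O(w) = (6 + w)/(0 + 6) = (6 + w)/6 = (6 + w)*(⅙) = 1 + w/6)
c(-1)*O(3) + n = 4*(1 + (⅙)*3) + 0 = 4*(1 + ½) + 0 = 4*(3/2) + 0 = 6 + 0 = 6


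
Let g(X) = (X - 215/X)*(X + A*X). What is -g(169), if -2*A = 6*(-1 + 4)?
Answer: 226768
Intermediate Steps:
A = -9 (A = -3*(-1 + 4) = -3*3 = -1/2*18 = -9)
g(X) = -8*X*(X - 215/X) (g(X) = (X - 215/X)*(X - 9*X) = (X - 215/X)*(-8*X) = -8*X*(X - 215/X))
-g(169) = -(1720 - 8*169**2) = -(1720 - 8*28561) = -(1720 - 228488) = -1*(-226768) = 226768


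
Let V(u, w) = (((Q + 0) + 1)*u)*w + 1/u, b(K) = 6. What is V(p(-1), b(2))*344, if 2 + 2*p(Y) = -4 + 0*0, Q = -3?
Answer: 36808/3 ≈ 12269.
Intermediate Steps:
p(Y) = -3 (p(Y) = -1 + (-4 + 0*0)/2 = -1 + (-4 + 0)/2 = -1 + (½)*(-4) = -1 - 2 = -3)
V(u, w) = 1/u - 2*u*w (V(u, w) = (((-3 + 0) + 1)*u)*w + 1/u = ((-3 + 1)*u)*w + 1/u = (-2*u)*w + 1/u = -2*u*w + 1/u = 1/u - 2*u*w)
V(p(-1), b(2))*344 = (1/(-3) - 2*(-3)*6)*344 = (-⅓ + 36)*344 = (107/3)*344 = 36808/3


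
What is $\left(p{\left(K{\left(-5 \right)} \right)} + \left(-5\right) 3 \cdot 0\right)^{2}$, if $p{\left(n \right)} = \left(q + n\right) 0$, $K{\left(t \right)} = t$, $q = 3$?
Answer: $0$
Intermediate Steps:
$p{\left(n \right)} = 0$ ($p{\left(n \right)} = \left(3 + n\right) 0 = 0$)
$\left(p{\left(K{\left(-5 \right)} \right)} + \left(-5\right) 3 \cdot 0\right)^{2} = \left(0 + \left(-5\right) 3 \cdot 0\right)^{2} = \left(0 - 0\right)^{2} = \left(0 + 0\right)^{2} = 0^{2} = 0$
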